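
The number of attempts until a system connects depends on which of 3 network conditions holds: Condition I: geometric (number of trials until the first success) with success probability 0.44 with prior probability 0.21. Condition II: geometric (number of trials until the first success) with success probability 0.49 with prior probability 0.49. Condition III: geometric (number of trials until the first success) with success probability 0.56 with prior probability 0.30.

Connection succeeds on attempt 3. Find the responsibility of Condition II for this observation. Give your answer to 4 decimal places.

0.5038

By Bayes' theorem, P(k | x) = P(Z=k) f_k(x) / Σ_j P(Z=j) f_j(x).
Component likelihoods at x = 3:
  L_I = 0.137984
  L_II = 0.127449
  L_III = 0.108416
Multiply by the mixture weights:
  P(Z=I)·L_I = 0.21 × 0.137984 = 0.0289766
  P(Z=II)·L_II = 0.49 × 0.127449 = 0.06245
  P(Z=III)·L_III = 0.30 × 0.108416 = 0.0325248
Denominator: 0.0289766 + 0.06245 + 0.0325248 = 0.123951
So the posterior for Condition II is 0.06245 / 0.123951 ≈ 0.5038.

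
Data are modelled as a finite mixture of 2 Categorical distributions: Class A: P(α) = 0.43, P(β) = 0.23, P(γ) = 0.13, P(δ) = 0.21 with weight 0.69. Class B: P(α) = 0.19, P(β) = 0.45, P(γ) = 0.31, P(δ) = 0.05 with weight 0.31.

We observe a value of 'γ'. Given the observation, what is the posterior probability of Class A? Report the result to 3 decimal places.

The responsibility of component k is π_k f_k(x) divided by Σ_j π_j f_j(x).
Component likelihoods at x = 'γ':
  f_A = P(γ | comp) = 0.13
  f_B = P(γ | comp) = 0.31
Prior × likelihood for each component:
  π_A·f_A = 0.69 × 0.13 = 0.0897
  π_B·f_B = 0.31 × 0.31 = 0.0961
Marginal: 0.0897 + 0.0961 = 0.1858
So the posterior for Class A is 0.0897 / 0.1858 ≈ 0.483.

0.483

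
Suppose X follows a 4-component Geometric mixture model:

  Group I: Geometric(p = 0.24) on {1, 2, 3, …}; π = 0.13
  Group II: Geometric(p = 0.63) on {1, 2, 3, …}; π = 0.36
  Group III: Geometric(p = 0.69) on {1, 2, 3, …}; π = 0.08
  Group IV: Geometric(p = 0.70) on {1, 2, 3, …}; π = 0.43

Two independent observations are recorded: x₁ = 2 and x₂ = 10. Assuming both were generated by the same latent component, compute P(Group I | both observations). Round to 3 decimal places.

0.983

Apply Bayes' rule: the posterior for each component is proportional to its prior times its likelihood at x.
Since both observations come from the same component, the likelihood for component k is f_k(x₁)·f_k(x₂).
  f_I = [0.24·(1−0.24)^1 = 0.24·0.76 = 0.1824] × [0.0203018] = 0.00370304
  f_II = [0.63·(1−0.63)^1 = 0.63·0.37 = 0.2331] × [8.18759e-05] = 1.90853e-05
  f_III = [0.69·(1−0.69)^1 = 0.69·0.31 = 0.2139] × [1.82433e-05] = 3.90225e-06
  f_IV = [0.70·(1−0.70)^1 = 0.70·0.3 = 0.21] × [1.37781e-05] = 2.8934e-06
Unnormalised posteriors:
  P(Z=I)·f_I = 0.13 × 0.00370304 = 0.000481395
  P(Z=II)·f_II = 0.36 × 1.90853e-05 = 6.8707e-06
  P(Z=III)·f_III = 0.08 × 3.90225e-06 = 3.1218e-07
  P(Z=IV)·f_IV = 0.43 × 2.8934e-06 = 1.24416e-06
Normaliser: 0.000481395 + 6.8707e-06 + 3.1218e-07 + 1.24416e-06 = 0.000489822
P(Group I | x) ≈ 0.983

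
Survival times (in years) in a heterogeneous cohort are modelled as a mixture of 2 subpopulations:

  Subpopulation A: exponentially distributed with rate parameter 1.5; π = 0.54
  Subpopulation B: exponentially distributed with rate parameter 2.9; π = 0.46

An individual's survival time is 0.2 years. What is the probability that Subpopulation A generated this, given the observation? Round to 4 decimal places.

P(component k | x) = w_k·f_k(x) / marginal(x), where marginal(x) = Σ_j w_j·f_j(x).
Exponential densities:
  f_A = 1.11123
  f_B = 1.62371
Prior × likelihood for each component:
  w_A·f_A = 0.54 × 1.11123 = 0.600063
  w_B·f_B = 0.46 × 1.62371 = 0.746904
Sum: 0.600063 + 0.746904 = 1.34697
So the posterior for Subpopulation A is 0.600063 / 1.34697 ≈ 0.4455.

0.4455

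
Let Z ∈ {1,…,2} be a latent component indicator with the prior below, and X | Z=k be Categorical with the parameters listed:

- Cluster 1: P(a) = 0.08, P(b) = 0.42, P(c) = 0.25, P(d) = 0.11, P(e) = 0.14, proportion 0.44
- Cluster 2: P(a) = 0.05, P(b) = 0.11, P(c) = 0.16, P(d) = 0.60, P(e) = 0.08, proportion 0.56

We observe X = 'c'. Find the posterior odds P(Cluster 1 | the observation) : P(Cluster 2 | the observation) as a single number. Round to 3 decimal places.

Only the two components matter; the odds are (w_i f_i(x)) / (w_j f_j(x)).
Categorical probabilities:
  f_1 = P(c | comp) = 0.25
  f_2 = P(c | comp) = 0.16
0.11 / 0.0896 ≈ 1.228

1.228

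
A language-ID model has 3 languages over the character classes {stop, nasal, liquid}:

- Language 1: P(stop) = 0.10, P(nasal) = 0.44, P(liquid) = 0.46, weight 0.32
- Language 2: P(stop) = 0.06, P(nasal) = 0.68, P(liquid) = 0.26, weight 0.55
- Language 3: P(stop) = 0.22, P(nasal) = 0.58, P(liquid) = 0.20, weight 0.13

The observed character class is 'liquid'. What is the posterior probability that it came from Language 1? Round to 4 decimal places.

Posterior ∝ prior × likelihood, so P(k | x) ∝ π_k f_k(x); normalise over all components.
Evaluate each component's likelihood at the observed value:
  p_1 = P(liquid | comp) = 0.46
  p_2 = P(liquid | comp) = 0.26
  p_3 = P(liquid | comp) = 0.20
Prior × likelihood for each component:
  π_1·p_1 = 0.32 × 0.46 = 0.1472
  π_2·p_2 = 0.55 × 0.26 = 0.143
  π_3·p_3 = 0.13 × 0.2 = 0.026
Evidence: 0.1472 + 0.143 + 0.026 = 0.3162
Responsibility of Language 1: 0.1472 / 0.3162 ≈ 0.4655

0.4655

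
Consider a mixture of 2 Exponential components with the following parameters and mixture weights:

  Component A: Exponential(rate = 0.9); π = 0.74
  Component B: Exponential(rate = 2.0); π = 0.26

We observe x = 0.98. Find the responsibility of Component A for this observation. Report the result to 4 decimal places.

The responsibility of component k is π_k f_k(x) divided by Σ_j π_j f_j(x).
Exponential densities:
  f_A = 0.9·e^(−0.9·0.98) = 0.9·e^(−0.8820) = 0.372559
  f_B = 2.0·e^(−2.0·0.98) = 2.0·e^(−1.9600) = 0.281717
Prior × likelihood for each component:
  π_A·f_A = 0.74 × 0.372559 = 0.275693
  π_B·f_B = 0.26 × 0.281717 = 0.0732464
Denominator: 0.275693 + 0.0732464 = 0.34894
P(Component A | 0.98) = 0.275693 / 0.34894 ≈ 0.7901

0.7901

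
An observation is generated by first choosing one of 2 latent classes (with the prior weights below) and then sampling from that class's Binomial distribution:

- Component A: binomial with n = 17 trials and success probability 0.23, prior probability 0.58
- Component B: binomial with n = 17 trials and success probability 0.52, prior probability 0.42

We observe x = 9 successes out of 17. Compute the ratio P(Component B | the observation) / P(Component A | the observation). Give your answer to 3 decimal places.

Posterior odds = (π_i f_i(x)) / (π_j f_j(x)); the normalising sum cancels.
Evaluate each component's likelihood at the observed value:
  f_A = 0.0054108
  f_B = 0.190434
0.0799824 / 0.00313826 ≈ 25.486

25.486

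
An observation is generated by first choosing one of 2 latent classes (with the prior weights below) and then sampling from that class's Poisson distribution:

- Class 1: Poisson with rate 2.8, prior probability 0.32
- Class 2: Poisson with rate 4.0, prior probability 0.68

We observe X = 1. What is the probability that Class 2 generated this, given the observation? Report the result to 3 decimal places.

0.478

Apply Bayes' rule: the posterior for each component is proportional to its prior times its likelihood at x.
Component likelihoods at x = 1:
  f_1 = e^(−2.8)·2.8^1/1! = 0.170268
  f_2 = e^(−4.0)·4.0^1/1! = 0.0732626
Multiply by the mixture weights:
  w_1·f_1 = 0.32 × 0.170268 = 0.0544858
  w_2·f_2 = 0.68 × 0.0732626 = 0.0498185
Evidence: 0.0544858 + 0.0498185 = 0.104304
So the posterior for Class 2 is 0.0498185 / 0.104304 ≈ 0.478.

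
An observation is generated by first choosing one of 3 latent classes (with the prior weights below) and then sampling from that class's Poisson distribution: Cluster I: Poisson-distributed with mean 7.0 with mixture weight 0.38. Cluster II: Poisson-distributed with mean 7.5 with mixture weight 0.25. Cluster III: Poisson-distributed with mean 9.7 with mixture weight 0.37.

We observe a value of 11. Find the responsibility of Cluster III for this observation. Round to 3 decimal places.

0.561

By Bayes' theorem, P(k | x) = π_k f_k(x) / Σ_j π_j f_j(x).
Component likelihoods at x = 11:
  p_I = e^(−7.0)·7.0^11/11! = 0.0451712
  p_II = e^(−7.5)·7.5^11/11! = 0.0585207
  p_III = e^(−9.7)·9.7^11/11! = 0.109819
Weight by the priors:
  π_I·p_I = 0.38 × 0.0451712 = 0.017165
  π_II·p_II = 0.25 × 0.0585207 = 0.0146302
  π_III·p_III = 0.37 × 0.109819 = 0.040633
Evidence: 0.017165 + 0.0146302 + 0.040633 = 0.0724282
So the posterior for Cluster III is 0.040633 / 0.0724282 ≈ 0.561.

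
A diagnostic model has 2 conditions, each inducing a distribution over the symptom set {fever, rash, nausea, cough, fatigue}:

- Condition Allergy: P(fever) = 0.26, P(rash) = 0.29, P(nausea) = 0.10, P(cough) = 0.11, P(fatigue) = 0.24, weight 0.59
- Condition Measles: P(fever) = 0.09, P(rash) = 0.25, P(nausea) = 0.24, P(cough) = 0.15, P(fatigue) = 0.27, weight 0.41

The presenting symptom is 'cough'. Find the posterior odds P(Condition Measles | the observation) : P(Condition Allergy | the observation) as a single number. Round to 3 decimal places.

Only the two components matter; the odds are (π_i f_i(x)) / (π_j f_j(x)).
Evaluate each component's likelihood at the observed value:
  L_Allergy = P(cough | comp) = 0.11
  L_Measles = P(cough | comp) = 0.15
Odds = (0.41/0.59) × (0.15/0.11) = 0.694915 × 1.36364 ≈ 0.948

0.948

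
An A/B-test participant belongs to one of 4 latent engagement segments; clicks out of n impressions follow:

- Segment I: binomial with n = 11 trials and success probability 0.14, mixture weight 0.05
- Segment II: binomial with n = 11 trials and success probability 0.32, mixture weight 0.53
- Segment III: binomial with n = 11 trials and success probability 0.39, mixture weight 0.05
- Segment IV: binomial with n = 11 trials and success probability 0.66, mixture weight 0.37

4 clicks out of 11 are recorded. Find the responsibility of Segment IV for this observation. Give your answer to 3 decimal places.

0.081

The responsibility of component k is P(Z=k) f_k(x) divided by Σ_j P(Z=j) f_j(x).
Binomial probabilities:
  f_I = C(11,4)·0.14^4·0.86^7 = 330·0.00038416·0.347928 = 0.0441078
  f_II = C(11,4)·0.32^4·0.68^7 = 330·0.0104858·0.0672299 = 0.232636
  f_III = C(11,4)·0.39^4·0.61^7 = 330·0.0231344·0.0314274 = 0.239928
  f_IV = C(11,4)·0.66^4·0.34^7 = 330·0.189747·0.000525234 = 0.0328884
Unnormalised posteriors:
  P(Z=I)·f_I = 0.05 × 0.0441078 = 0.00220539
  P(Z=II)·f_II = 0.53 × 0.232636 = 0.123297
  P(Z=III)·f_III = 0.05 × 0.239928 = 0.0119964
  P(Z=IV)·f_IV = 0.37 × 0.0328884 = 0.0121687
Marginal: 0.00220539 + 0.123297 + 0.0119964 + 0.0121687 = 0.149667
So the posterior for Segment IV is 0.0121687 / 0.149667 ≈ 0.081.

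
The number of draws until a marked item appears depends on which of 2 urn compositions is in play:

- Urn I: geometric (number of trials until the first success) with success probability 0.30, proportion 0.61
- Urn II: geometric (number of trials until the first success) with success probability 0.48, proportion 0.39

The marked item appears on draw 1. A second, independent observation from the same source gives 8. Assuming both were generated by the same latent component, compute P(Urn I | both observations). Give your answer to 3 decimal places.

By Bayes' theorem, P(k | x) = P(Z=k) f_k(x) / Σ_j P(Z=j) f_j(x).
Since both observations come from the same component, the likelihood for component k is f_k(x₁)·f_k(x₂).
  f_I = [0.3] × [0.0247063] = 0.00741189
  f_II = [0.48] × [0.00493474] = 0.00236868
Prior × likelihood for each component:
  P(Z=I)·f_I = 0.61 × 0.00741189 = 0.00452125
  P(Z=II)·f_II = 0.39 × 0.00236868 = 0.000923784
Marginal: 0.00452125 + 0.000923784 = 0.00544504
P(Urn I | data) ≈ 0.830

0.830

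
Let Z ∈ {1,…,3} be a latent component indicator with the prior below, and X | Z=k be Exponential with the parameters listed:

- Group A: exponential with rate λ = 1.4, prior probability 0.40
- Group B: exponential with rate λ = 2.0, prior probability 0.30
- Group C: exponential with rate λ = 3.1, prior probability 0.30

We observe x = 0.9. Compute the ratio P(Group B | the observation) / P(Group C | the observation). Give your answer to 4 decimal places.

The posterior odds equal the prior odds times the likelihood ratio: (w_i/w_j)·(f_i(x)/f_j(x)).
Evaluate each component's likelihood at the observed value:
  L_A = 0.397116
  L_B = 0.330598
  L_C = 0.190406
Posterior odds = (w_B·L_B) / (w_C·L_C) = (0.30·0.330598) / (0.30·0.190406) = 0.0991793 / 0.0571217 ≈ 1.7363

1.7363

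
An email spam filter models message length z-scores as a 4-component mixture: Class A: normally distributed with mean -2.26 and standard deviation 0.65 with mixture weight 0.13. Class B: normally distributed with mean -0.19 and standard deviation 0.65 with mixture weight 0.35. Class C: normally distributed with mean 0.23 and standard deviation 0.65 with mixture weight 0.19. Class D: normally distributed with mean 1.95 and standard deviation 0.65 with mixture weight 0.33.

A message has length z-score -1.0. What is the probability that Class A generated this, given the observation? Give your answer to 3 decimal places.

The responsibility of component k is π_k f_k(x) divided by Σ_j π_j f_j(x).
Component likelihoods at x = -1.0:
  f_A = (1/(0.65·√(2π)))·exp(−(-1.0−-2.26)²/(2·0.65²)) = 0.613757·exp(-1.87882) = 0.0937642
  f_B = (1/(0.65·√(2π)))·exp(−(-1.0−-0.19)²/(2·0.65²)) = 0.613757·exp(-0.77645) = 0.282351
  f_C = (1/(0.65·√(2π)))·exp(−(-1.0−0.23)²/(2·0.65²)) = 0.613757·exp(-1.79041) = 0.102431
  f_D = (1/(0.65·√(2π)))·exp(−(-1.0−1.95)²/(2·0.65²)) = 0.613757·exp(-10.29882) = 2.0667e-05
Unnormalised posteriors:
  π_A·f_A = 0.13 × 0.0937642 = 0.0121893
  π_B·f_B = 0.35 × 0.282351 = 0.0988227
  π_C·f_C = 0.19 × 0.102431 = 0.0194618
  π_D·f_D = 0.33 × 2.0667e-05 = 6.82011e-06
Sum: 0.0121893 + 0.0988227 + 0.0194618 + 6.82011e-06 = 0.130481
So the posterior for Class A is 0.0121893 / 0.130481 ≈ 0.093.

0.093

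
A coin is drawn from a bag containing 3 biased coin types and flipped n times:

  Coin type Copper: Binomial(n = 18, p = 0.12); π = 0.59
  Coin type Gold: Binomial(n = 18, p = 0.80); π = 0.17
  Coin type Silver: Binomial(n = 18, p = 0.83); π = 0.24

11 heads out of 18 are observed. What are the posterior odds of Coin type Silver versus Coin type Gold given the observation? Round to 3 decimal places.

Posterior odds = (π_i f_i(x)) / (π_j f_j(x)); the normalising sum cancels.
Binomial probabilities:
  f_Copper = C(18,11)·0.12^11·0.88^7 = 31824·7.43008e-11·0.408676 = 9.66334e-07
  f_Gold = C(18,11)·0.80^11·0.20^7 = 31824·0.0858993·1.28e-05 = 0.0349909
  f_Silver = C(18,11)·0.83^11·0.17^7 = 31824·0.128783·4.10339e-06 = 0.0168173
0.00403615 / 0.00594845 ≈ 0.679

0.679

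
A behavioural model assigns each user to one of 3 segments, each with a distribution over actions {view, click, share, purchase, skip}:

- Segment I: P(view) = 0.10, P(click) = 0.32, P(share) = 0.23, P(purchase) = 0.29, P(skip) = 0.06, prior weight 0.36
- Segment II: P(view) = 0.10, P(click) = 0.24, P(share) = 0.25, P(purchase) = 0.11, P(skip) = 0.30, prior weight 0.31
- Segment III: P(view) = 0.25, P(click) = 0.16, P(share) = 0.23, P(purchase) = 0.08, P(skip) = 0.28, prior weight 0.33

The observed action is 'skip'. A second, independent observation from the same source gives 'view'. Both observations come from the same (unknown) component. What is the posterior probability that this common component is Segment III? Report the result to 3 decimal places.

P(component k | x) = π_k·f_k(x) / marginal(x), where marginal(x) = Σ_j π_j·f_j(x).
Since both observations come from the same component, the likelihood for component k is f_k(x₁)·f_k(x₂).
  p_I = [0.06] × [0.1] = 0.006
  p_II = [0.3] × [0.1] = 0.03
  p_III = [0.28] × [0.25] = 0.07
Weight by the priors:
  π_I·p_I = 0.36 × 0.006 = 0.00216
  π_II·p_II = 0.31 × 0.03 = 0.0093
  π_III·p_III = 0.33 × 0.07 = 0.0231
Sum: 0.00216 + 0.0093 + 0.0231 = 0.03456
P(Segment III | data) = 0.0231 / 0.03456 ≈ 0.668

0.668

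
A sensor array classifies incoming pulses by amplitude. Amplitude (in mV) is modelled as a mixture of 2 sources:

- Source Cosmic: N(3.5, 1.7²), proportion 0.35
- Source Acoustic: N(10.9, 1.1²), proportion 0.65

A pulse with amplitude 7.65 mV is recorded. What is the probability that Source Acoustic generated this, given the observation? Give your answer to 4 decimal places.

0.4181

Apply Bayes' rule: the posterior for each component is proportional to its prior times its likelihood at x.
Normal densities:
  L_Cosmic = (1/(1.7·√(2π)))·exp(−(7.65−3.5)²/(2·1.7²)) = 0.234672·exp(-2.97967) = 0.0119236
  L_Acoustic = (1/(1.1·√(2π)))·exp(−(7.65−10.9)²/(2·1.1²)) = 0.362675·exp(-4.36467) = 0.00461281
Weight by the priors:
  w_Cosmic·L_Cosmic = 0.35 × 0.0119236 = 0.00417325
  w_Acoustic·L_Acoustic = 0.65 × 0.00461281 = 0.00299833
Evidence: 0.00417325 + 0.00299833 = 0.00717158
Responsibility of Source Acoustic: 0.00299833 / 0.00717158 ≈ 0.4181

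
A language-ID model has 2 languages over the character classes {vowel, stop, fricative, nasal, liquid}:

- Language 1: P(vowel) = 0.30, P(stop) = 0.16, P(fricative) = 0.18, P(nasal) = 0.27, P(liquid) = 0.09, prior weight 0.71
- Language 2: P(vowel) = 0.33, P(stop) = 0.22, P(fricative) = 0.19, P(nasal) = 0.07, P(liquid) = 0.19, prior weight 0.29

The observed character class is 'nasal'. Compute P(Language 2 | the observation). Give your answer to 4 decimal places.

0.0958

By Bayes' theorem, P(k | x) = π_k f_k(x) / Σ_j π_j f_j(x).
Component likelihoods at x = 'nasal':
  L_1 = 0.27
  L_2 = 0.07
Multiply by the mixture weights:
  π_1·L_1 = 0.71 × 0.27 = 0.1917
  π_2·L_2 = 0.29 × 0.07 = 0.0203
Marginal: 0.1917 + 0.0203 = 0.212
So the posterior for Language 2 is 0.0203 / 0.212 ≈ 0.0958.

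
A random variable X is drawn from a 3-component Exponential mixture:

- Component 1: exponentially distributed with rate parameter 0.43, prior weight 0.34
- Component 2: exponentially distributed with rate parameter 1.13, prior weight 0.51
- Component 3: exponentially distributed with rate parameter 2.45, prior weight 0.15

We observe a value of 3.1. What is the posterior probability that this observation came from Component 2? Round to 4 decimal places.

0.3094

By Bayes' theorem, P(k | x) = P(Z=k) f_k(x) / Σ_j P(Z=j) f_j(x).
Component likelihoods at x = 3.1:
  p_1 = 0.43·e^(−0.43·3.1) = 0.43·e^(−1.3330) = 0.113385
  p_2 = 1.13·e^(−1.13·3.1) = 1.13·e^(−3.5030) = 0.0340208
  p_3 = 2.45·e^(−2.45·3.1) = 2.45·e^(−7.5950) = 0.00123225
Multiply by the mixture weights:
  P(Z=1)·p_1 = 0.34 × 0.113385 = 0.0385507
  P(Z=2)·p_2 = 0.51 × 0.0340208 = 0.0173506
  P(Z=3)·p_3 = 0.15 × 0.00123225 = 0.000184838
Normaliser: 0.0385507 + 0.0173506 + 0.000184838 = 0.0560862
P(Component 2 | data) ≈ 0.3094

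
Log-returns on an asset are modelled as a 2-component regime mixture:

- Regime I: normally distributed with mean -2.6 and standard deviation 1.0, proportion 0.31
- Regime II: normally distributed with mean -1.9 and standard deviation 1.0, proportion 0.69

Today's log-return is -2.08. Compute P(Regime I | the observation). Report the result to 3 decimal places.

0.285

P(component k | x) = w_k·f_k(x) / marginal(x), where marginal(x) = Σ_j w_j·f_j(x).
Evaluate each component's likelihood at the observed value:
  L_I = (1/(1.0·√(2π)))·exp(−(-2.08−-2.6)²/(2·1.0²)) = 0.398942·exp(-0.13520) = 0.348493
  L_II = (1/(1.0·√(2π)))·exp(−(-2.08−-1.9)²/(2·1.0²)) = 0.398942·exp(-0.01620) = 0.392531
Unnormalised posteriors:
  w_I·L_I = 0.31 × 0.348493 = 0.108033
  w_II·L_II = 0.69 × 0.392531 = 0.270847
Sum: 0.108033 + 0.270847 = 0.378879
Responsibility of Regime I: 0.108033 / 0.378879 ≈ 0.285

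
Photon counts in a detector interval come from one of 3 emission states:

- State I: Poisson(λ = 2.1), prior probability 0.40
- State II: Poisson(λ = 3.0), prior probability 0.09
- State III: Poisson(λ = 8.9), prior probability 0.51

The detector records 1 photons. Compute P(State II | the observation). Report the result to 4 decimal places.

By Bayes' theorem, P(k | x) = P(Z=k) f_k(x) / Σ_j P(Z=j) f_j(x).
Poisson probabilities:
  L_I = e^(−2.1)·2.1^1/1! = 0.257158
  L_II = e^(−3.0)·3.0^1/1! = 0.149361
  L_III = e^(−8.9)·8.9^1/1! = 0.00121386
Weight by the priors:
  P(Z=I)·L_I = 0.40 × 0.257158 = 0.102863
  P(Z=II)·L_II = 0.09 × 0.149361 = 0.0134425
  P(Z=III)·L_III = 0.51 × 0.00121386 = 0.000619069
Evidence: 0.102863 + 0.0134425 + 0.000619069 = 0.116925
P(State II | the observation) ≈ 0.1150

0.1150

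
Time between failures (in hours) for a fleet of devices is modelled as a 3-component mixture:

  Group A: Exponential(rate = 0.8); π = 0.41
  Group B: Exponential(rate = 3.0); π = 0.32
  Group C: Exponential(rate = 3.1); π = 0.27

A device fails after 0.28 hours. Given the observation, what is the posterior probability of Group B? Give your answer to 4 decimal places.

Posterior ∝ prior × likelihood, so P(k | x) ∝ P(Z=k) f_k(x); normalise over all components.
Component likelihoods at x = 0.28 hours:
  p_A = 0.8·e^(−0.8·0.28) = 0.8·e^(−0.2240) = 0.639452
  p_B = 3.0·e^(−3.0·0.28) = 3.0·e^(−0.8400) = 1.29513
  p_C = 3.1·e^(−3.1·0.28) = 3.1·e^(−0.8680) = 1.30135
Unnormalised posteriors:
  P(Z=A)·p_A = 0.41 × 0.639452 = 0.262175
  P(Z=B)·p_B = 0.32 × 1.29513 = 0.414442
  P(Z=C)·p_C = 0.27 × 1.30135 = 0.351364
Evidence: 0.262175 + 0.414442 + 0.351364 = 1.02798
P(Group B | data) ≈ 0.4032

0.4032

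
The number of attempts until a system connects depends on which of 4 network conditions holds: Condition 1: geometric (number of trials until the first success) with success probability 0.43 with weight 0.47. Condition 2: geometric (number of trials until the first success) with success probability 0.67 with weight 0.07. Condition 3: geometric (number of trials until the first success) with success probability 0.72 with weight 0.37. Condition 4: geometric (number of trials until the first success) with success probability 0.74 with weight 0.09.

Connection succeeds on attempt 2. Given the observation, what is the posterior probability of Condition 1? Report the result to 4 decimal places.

0.5175

Posterior ∝ prior × likelihood, so P(k | x) ∝ π_k f_k(x); normalise over all components.
Evaluate each component's likelihood at the observed value:
  p_1 = 0.2451
  p_2 = 0.2211
  p_3 = 0.2016
  p_4 = 0.1924
Unnormalised posteriors:
  π_1·p_1 = 0.47 × 0.2451 = 0.115197
  π_2·p_2 = 0.07 × 0.2211 = 0.015477
  π_3·p_3 = 0.37 × 0.2016 = 0.074592
  π_4·p_4 = 0.09 × 0.1924 = 0.017316
Evidence: 0.115197 + 0.015477 + 0.074592 + 0.017316 = 0.222582
P(Condition 1 | x) ≈ 0.5175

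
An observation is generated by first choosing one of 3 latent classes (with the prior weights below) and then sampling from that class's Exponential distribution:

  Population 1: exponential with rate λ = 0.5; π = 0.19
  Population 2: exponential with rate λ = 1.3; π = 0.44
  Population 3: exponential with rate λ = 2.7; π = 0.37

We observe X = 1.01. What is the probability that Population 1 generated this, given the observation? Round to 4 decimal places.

Apply Bayes' rule: the posterior for each component is proportional to its prior times its likelihood at x.
Exponential densities:
  L_1 = 0.5·e^(−0.5·1.01) = 0.5·e^(−0.5050) = 0.301753
  L_2 = 1.3·e^(−1.3·1.01) = 1.3·e^(−1.3130) = 0.349715
  L_3 = 2.7·e^(−2.7·1.01) = 2.7·e^(−2.7270) = 0.176621
Multiply by the mixture weights:
  P(Z=1)·L_1 = 0.19 × 0.301753 = 0.057333
  P(Z=2)·L_2 = 0.44 × 0.349715 = 0.153875
  P(Z=3)·L_3 = 0.37 × 0.176621 = 0.0653498
Normaliser: 0.057333 + 0.153875 + 0.0653498 = 0.276558
So the posterior for Population 1 is 0.057333 / 0.276558 ≈ 0.2073.

0.2073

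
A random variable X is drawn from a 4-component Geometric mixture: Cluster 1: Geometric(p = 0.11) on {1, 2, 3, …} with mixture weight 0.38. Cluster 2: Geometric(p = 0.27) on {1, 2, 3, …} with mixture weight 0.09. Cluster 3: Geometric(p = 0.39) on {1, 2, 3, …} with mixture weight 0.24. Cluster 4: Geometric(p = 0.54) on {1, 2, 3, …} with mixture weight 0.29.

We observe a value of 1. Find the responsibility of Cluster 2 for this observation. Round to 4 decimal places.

The responsibility of component k is π_k f_k(x) divided by Σ_j π_j f_j(x).
Evaluate each component's likelihood at the observed value:
  f_1 = 0.11·(1−0.11)^0 = 0.11·1 = 0.11
  f_2 = 0.27·(1−0.27)^0 = 0.27·1 = 0.27
  f_3 = 0.39·(1−0.39)^0 = 0.39·1 = 0.39
  f_4 = 0.54·(1−0.54)^0 = 0.54·1 = 0.54
Weight by the priors:
  π_1·f_1 = 0.38 × 0.11 = 0.0418
  π_2·f_2 = 0.09 × 0.27 = 0.0243
  π_3·f_3 = 0.24 × 0.39 = 0.0936
  π_4·f_4 = 0.29 × 0.54 = 0.1566
Denominator: 0.0418 + 0.0243 + 0.0936 + 0.1566 = 0.3163
Responsibility of Cluster 2: 0.0243 / 0.3163 ≈ 0.0768

0.0768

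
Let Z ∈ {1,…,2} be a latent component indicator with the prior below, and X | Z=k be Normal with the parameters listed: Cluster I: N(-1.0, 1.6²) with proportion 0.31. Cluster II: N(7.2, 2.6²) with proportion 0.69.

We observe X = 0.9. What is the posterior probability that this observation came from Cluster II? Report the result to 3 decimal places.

The responsibility of component k is P(Z=k) f_k(x) divided by Σ_j P(Z=j) f_j(x).
Normal densities:
  f_I = 0.123191
  f_II = 0.00814704
Prior × likelihood for each component:
  P(Z=I)·f_I = 0.31 × 0.123191 = 0.0381892
  P(Z=II)·f_II = 0.69 × 0.00814704 = 0.00562146
Sum: 0.0381892 + 0.00562146 = 0.0438106
Responsibility of Cluster II: 0.00562146 / 0.0438106 ≈ 0.128

0.128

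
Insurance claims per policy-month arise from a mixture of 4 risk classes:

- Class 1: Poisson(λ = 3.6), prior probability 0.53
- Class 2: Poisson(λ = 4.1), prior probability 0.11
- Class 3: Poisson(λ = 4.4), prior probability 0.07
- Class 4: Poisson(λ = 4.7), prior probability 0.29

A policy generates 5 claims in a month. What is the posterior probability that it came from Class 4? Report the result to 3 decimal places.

0.330

P(component k | x) = π_k·f_k(x) / marginal(x), where marginal(x) = Σ_j π_j·f_j(x).
Evaluate each component's likelihood at the observed value:
  L_1 = e^(−3.6)·3.6^5/5! = 0.13768
  L_2 = e^(−4.1)·4.1^5/5! = 0.160004
  L_3 = e^(−4.4)·4.4^5/5! = 0.168728
  L_4 = e^(−4.7)·4.7^5/5! = 0.17383
Unnormalised posteriors:
  π_1·L_1 = 0.53 × 0.13768 = 0.0729704
  π_2·L_2 = 0.11 × 0.160004 = 0.0176004
  π_3·L_3 = 0.07 × 0.168728 = 0.0118109
  π_4·L_4 = 0.29 × 0.17383 = 0.0504106
Sum: 0.0729704 + 0.0176004 + 0.0118109 + 0.0504106 = 0.152792
Responsibility of Class 4: 0.0504106 / 0.152792 ≈ 0.330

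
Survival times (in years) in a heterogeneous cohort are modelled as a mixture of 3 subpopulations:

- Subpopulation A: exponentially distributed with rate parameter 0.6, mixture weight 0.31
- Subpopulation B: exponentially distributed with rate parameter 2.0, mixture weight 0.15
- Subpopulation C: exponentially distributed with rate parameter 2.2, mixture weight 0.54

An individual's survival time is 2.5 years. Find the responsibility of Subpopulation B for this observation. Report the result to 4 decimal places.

0.0418

Apply Bayes' rule: the posterior for each component is proportional to its prior times its likelihood at x.
Exponential densities:
  L_A = 0.6·e^(−0.6·2.5) = 0.6·e^(−1.5000) = 0.133878
  L_B = 2.0·e^(−2.0·2.5) = 2.0·e^(−5.0000) = 0.0134759
  L_C = 2.2·e^(−2.2·2.5) = 2.2·e^(−5.5000) = 0.0089909
Multiply by the mixture weights:
  π_A·L_A = 0.31 × 0.133878 = 0.0415022
  π_B·L_B = 0.15 × 0.0134759 = 0.00202138
  π_C·L_C = 0.54 × 0.0089909 = 0.00485508
Marginal: 0.0415022 + 0.00202138 + 0.00485508 = 0.0483787
P(Subpopulation B | x) = 0.00202138 / 0.0483787 ≈ 0.0418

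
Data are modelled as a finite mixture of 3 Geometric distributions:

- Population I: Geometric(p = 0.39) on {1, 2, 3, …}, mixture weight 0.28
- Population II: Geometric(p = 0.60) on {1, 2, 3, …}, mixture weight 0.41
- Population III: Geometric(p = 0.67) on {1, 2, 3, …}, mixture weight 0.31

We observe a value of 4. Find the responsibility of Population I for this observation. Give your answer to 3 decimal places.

0.516

Posterior ∝ prior × likelihood, so P(k | x) ∝ π_k f_k(x); normalise over all components.
Geometric probabilities:
  p_I = 0.39·(1−0.39)^3 = 0.39·0.226981 = 0.0885226
  p_II = 0.60·(1−0.60)^3 = 0.60·0.064 = 0.0384
  p_III = 0.67·(1−0.67)^3 = 0.67·0.035937 = 0.0240778
Prior × likelihood for each component:
  π_I·p_I = 0.28 × 0.0885226 = 0.0247863
  π_II·p_II = 0.41 × 0.0384 = 0.015744
  π_III·p_III = 0.31 × 0.0240778 = 0.00746411
Denominator: 0.0247863 + 0.015744 + 0.00746411 = 0.0479944
P(Population I | 4) = 0.0247863 / 0.0479944 ≈ 0.516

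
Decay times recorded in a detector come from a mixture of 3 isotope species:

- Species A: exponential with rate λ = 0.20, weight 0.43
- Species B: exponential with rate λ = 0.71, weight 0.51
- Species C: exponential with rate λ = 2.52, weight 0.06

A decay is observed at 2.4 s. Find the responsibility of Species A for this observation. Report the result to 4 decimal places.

0.4455

The responsibility of component k is π_k f_k(x) divided by Σ_j π_j f_j(x).
Component likelihoods at x = 2.4 s:
  L_A = 0.123757
  L_B = 0.129188
  L_C = 0.00595371
Multiply by the mixture weights:
  π_A·L_A = 0.43 × 0.123757 = 0.0532154
  π_B·L_B = 0.51 × 0.129188 = 0.0658856
  π_C·L_C = 0.06 × 0.00595371 = 0.000357222
Marginal: 0.0532154 + 0.0658856 + 0.000357222 = 0.119458
P(Species A | data) ≈ 0.4455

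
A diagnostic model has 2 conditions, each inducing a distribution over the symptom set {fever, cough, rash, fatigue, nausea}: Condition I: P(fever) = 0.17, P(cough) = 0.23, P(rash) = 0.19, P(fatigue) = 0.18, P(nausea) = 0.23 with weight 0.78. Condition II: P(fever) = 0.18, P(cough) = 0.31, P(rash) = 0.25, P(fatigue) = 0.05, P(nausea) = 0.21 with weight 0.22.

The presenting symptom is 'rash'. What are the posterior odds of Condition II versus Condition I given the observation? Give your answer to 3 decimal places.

Posterior odds = (w_i f_i(x)) / (w_j f_j(x)); the normalising sum cancels.
Component likelihoods at x = 'rash':
  L_I = 0.19
  L_II = 0.25
Posterior odds = (w_II·L_II) / (w_I·L_I) = (0.22·0.25) / (0.78·0.19) = 0.055 / 0.1482 ≈ 0.371

0.371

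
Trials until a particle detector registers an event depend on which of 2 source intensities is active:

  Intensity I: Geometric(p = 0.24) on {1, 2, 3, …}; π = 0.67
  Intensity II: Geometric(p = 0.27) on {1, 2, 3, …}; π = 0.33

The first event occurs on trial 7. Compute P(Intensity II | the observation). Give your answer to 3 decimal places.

P(component k | x) = P(Z=k)·f_k(x) / marginal(x), where marginal(x) = Σ_j P(Z=j)·f_j(x).
Geometric probabilities:
  L_I = 0.24·(1−0.24)^6 = 0.24·0.1927 = 0.046248
  L_II = 0.27·(1−0.27)^6 = 0.27·0.151334 = 0.0408602
Weight by the priors:
  P(Z=I)·L_I = 0.67 × 0.046248 = 0.0309861
  P(Z=II)·L_II = 0.33 × 0.0408602 = 0.0134839
Marginal: 0.0309861 + 0.0134839 = 0.04447
Responsibility of Intensity II: 0.0134839 / 0.04447 ≈ 0.303

0.303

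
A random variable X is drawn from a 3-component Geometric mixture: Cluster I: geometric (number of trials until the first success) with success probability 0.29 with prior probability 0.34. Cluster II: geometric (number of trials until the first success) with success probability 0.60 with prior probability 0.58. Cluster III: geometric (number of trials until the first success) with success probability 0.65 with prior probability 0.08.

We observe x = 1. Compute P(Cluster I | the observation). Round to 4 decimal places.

By Bayes' theorem, P(k | x) = π_k f_k(x) / Σ_j π_j f_j(x).
Geometric probabilities:
  p_I = 0.29
  p_II = 0.6
  p_III = 0.65
Multiply by the mixture weights:
  π_I·p_I = 0.34 × 0.29 = 0.0986
  π_II·p_II = 0.58 × 0.6 = 0.348
  π_III·p_III = 0.08 × 0.65 = 0.052
Evidence: 0.0986 + 0.348 + 0.052 = 0.4986
P(Cluster I | x) ≈ 0.1978

0.1978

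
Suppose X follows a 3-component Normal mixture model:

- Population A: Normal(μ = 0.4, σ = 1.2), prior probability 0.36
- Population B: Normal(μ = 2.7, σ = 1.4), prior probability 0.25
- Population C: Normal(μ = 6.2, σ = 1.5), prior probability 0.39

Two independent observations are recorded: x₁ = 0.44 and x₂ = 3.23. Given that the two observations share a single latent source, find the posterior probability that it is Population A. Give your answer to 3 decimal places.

0.324

By Bayes' theorem, P(k | x) = π_k f_k(x) / Σ_j π_j f_j(x).
Since both observations come from the same component, the likelihood for component k is f_k(x₁)·f_k(x₂).
  f_A = [0.332267] × [0.0206069] = 0.00684701
  f_B = [0.0774309] × [0.265254] = 0.0205388
  f_C = [0.000167052] × [0.0374554] = 6.25702e-06
Prior × likelihood for each component:
  π_A·f_A = 0.36 × 0.00684701 = 0.00246492
  π_B·f_B = 0.25 × 0.0205388 = 0.0051347
  π_C·f_C = 0.39 × 6.25702e-06 = 2.44024e-06
Marginal: 0.00246492 + 0.0051347 + 2.44024e-06 = 0.00760207
P(Population A | x₁,x₂) = 0.00246492 / 0.00760207 ≈ 0.324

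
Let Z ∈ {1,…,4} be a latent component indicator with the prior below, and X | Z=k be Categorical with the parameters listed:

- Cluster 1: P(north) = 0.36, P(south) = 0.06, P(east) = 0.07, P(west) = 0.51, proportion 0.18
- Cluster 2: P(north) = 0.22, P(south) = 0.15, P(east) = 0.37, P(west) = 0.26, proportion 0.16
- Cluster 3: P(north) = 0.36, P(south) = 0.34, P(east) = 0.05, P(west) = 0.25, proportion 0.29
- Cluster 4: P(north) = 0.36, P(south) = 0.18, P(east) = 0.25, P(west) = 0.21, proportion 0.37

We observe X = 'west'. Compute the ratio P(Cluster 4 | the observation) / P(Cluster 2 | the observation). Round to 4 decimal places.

1.8678

Posterior odds = (w_i f_i(x)) / (w_j f_j(x)); the normalising sum cancels.
Evaluate each component's likelihood at the observed value:
  L_1 = 0.51
  L_2 = 0.26
  L_3 = 0.25
  L_4 = 0.21
Posterior odds = (w_4·L_4) / (w_2·L_2) = (0.37·0.21) / (0.16·0.26) = 0.0777 / 0.0416 ≈ 1.8678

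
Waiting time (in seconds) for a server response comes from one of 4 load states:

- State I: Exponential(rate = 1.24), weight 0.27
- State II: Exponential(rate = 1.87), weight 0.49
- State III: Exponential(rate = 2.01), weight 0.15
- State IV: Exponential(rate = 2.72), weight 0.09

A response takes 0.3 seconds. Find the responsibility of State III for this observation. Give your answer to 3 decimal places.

0.161

By Bayes' theorem, P(k | x) = π_k f_k(x) / Σ_j π_j f_j(x).
Evaluate each component's likelihood at the observed value:
  p_I = 1.24·e^(−1.24·0.3) = 1.24·e^(−0.3720) = 0.854799
  p_II = 1.87·e^(−1.87·0.3) = 1.87·e^(−0.5610) = 1.06709
  p_III = 2.01·e^(−2.01·0.3) = 2.01·e^(−0.6030) = 1.09981
  p_IV = 2.72·e^(−2.72·0.3) = 2.72·e^(−0.8160) = 1.20278
Prior × likelihood for each component:
  π_I·p_I = 0.27 × 0.854799 = 0.230796
  π_II·p_II = 0.49 × 1.06709 = 0.522876
  π_III·p_III = 0.15 × 1.09981 = 0.164971
  π_IV·p_IV = 0.09 × 1.20278 = 0.10825
Normaliser: 0.230796 + 0.522876 + 0.164971 + 0.10825 = 1.02689
P(State III | 0.3 seconds) ≈ 0.161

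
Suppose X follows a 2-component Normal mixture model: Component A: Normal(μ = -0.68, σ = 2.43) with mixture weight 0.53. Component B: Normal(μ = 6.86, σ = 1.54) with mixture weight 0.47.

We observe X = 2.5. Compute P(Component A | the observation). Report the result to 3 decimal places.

0.944

The responsibility of component k is π_k f_k(x) divided by Σ_j π_j f_j(x).
Normal densities:
  L_A = (1/(2.43·√(2π)))·exp(−(2.5−-0.68)²/(2·2.43²)) = 0.164174·exp(-0.85627) = 0.0697316
  L_B = (1/(1.54·√(2π)))·exp(−(2.5−6.86)²/(2·1.54²)) = 0.259053·exp(-4.00776) = 0.00470806
Multiply by the mixture weights:
  π_A·L_A = 0.53 × 0.0697316 = 0.0369577
  π_B·L_B = 0.47 × 0.00470806 = 0.00221279
Normaliser: 0.0369577 + 0.00221279 = 0.0391705
P(Component A | data) = 0.0369577 / 0.0391705 ≈ 0.944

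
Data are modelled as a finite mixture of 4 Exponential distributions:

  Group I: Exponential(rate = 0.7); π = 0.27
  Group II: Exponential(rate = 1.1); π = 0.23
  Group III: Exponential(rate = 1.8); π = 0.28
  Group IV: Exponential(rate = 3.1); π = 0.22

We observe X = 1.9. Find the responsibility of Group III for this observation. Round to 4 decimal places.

0.1654

Posterior ∝ prior × likelihood, so P(k | x) ∝ π_k f_k(x); normalise over all components.
Evaluate each component's likelihood at the observed value:
  p_I = 0.185134
  p_II = 0.136056
  p_III = 0.0588824
  p_IV = 0.00857763
Unnormalised posteriors:
  π_I·p_I = 0.27 × 0.185134 = 0.0499862
  π_II·p_II = 0.23 × 0.136056 = 0.0312928
  π_III·p_III = 0.28 × 0.0588824 = 0.0164871
  π_IV·p_IV = 0.22 × 0.00857763 = 0.00188708
Marginal: 0.0499862 + 0.0312928 + 0.0164871 + 0.00188708 = 0.0996532
Responsibility of Group III: 0.0164871 / 0.0996532 ≈ 0.1654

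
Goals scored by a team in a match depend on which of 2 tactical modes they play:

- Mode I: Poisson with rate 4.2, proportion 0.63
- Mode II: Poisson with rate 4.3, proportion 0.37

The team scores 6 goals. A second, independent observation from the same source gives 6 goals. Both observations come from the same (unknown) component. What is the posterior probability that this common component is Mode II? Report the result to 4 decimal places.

0.3894

Apply Bayes' rule: the posterior for each component is proportional to its prior times its likelihood at x.
Since both observations come from the same component, the likelihood for component k is f_k(x₁)·f_k(x₂).
  f_I = [e^(−4.2)·4.2^6/6! = 0.114321] × [0.114321] = 0.0130693
  f_II = [e^(−4.3)·4.3^6/6! = 0.119127] × [0.119127] = 0.0141914
Multiply by the mixture weights:
  P(Z=I)·f_I = 0.63 × 0.0130693 = 0.00823367
  P(Z=II)·f_II = 0.37 × 0.0141914 = 0.0052508
Evidence: 0.00823367 + 0.0052508 = 0.0134845
P(Mode II | x₁,x₂) ≈ 0.3894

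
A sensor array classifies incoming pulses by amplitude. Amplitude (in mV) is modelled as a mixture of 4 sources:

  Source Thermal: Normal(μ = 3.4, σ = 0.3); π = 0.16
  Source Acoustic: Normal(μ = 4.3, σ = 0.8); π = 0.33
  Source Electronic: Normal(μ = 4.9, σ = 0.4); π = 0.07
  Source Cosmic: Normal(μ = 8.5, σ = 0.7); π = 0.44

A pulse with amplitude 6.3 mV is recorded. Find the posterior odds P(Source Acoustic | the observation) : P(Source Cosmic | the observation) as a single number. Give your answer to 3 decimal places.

4.025

Only the two components matter; the odds are (w_i f_i(x)) / (w_j f_j(x)).
Component likelihoods at x = 6.3 mV:
  p_Thermal = (1/(0.3·√(2π)))·exp(−(6.3−3.4)²/(2·0.3²)) = 1.329808·exp(-46.72222) = 6.8012e-21
  p_Acoustic = (1/(0.8·√(2π)))·exp(−(6.3−4.3)²/(2·0.8²)) = 0.498678·exp(-3.12500) = 0.0219104
  p_Electronic = (1/(0.4·√(2π)))·exp(−(6.3−4.9)²/(2·0.4²)) = 0.997356·exp(-6.12500) = 0.00218171
  p_Cosmic = (1/(0.7·√(2π)))·exp(−(6.3−8.5)²/(2·0.7²)) = 0.569918·exp(-4.93878) = 0.00408253
Odds = (0.33/0.44) × (0.0219104/0.00408253) = 0.75 × 5.36687 ≈ 4.025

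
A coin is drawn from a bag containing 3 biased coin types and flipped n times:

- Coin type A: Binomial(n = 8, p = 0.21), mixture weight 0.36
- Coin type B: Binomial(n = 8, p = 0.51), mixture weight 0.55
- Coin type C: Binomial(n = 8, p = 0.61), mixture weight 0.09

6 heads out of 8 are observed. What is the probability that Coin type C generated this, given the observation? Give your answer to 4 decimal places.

0.2314

The responsibility of component k is π_k f_k(x) divided by Σ_j π_j f_j(x).
Binomial probabilities:
  p_A = C(8,6)·0.21^6·0.79^2 = 28·8.57661e-05·0.6241 = 0.00149875
  p_B = C(8,6)·0.51^6·0.49^2 = 28·0.0175963·0.2401 = 0.118296
  p_C = C(8,6)·0.61^6·0.39^2 = 28·0.0515204·0.1521 = 0.219415
Weight by the priors:
  π_A·p_A = 0.36 × 0.00149875 = 0.000539548
  π_B·p_B = 0.55 × 0.118296 = 0.065063
  π_C·p_C = 0.09 × 0.219415 = 0.0197473
Denominator: 0.000539548 + 0.065063 + 0.0197473 = 0.0853499
P(Coin type C | 6 heads out of 8) ≈ 0.2314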